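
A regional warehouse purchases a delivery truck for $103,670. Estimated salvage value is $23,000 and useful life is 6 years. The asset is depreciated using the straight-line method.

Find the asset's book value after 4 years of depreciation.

$49,890

Depreciable base = $103,670 − $23,000 = $80,670.
Annual expense = $80,670 / 6 = $13,445.
End of year 1: book value $90,225.
End of year 2: book value $76,780.
End of year 3: book value $63,335.
End of year 4: book value $49,890.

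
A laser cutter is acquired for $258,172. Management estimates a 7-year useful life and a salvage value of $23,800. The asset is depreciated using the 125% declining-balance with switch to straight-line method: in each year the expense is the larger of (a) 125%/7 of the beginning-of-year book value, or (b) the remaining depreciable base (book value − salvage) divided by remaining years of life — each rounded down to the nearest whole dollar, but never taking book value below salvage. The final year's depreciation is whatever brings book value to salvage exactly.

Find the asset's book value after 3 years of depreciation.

Depreciable base = $258,172 − $23,800 = $234,372.
Year 1: DB = ⌊$258,172 × 125%/7⌋ = $46,102; SL = ⌊$234,372/7⌋ = $33,481 → take DB $46,102. Book value $212,070.
Year 2: DB = ⌊$212,070 × 125%/7⌋ = $37,869; SL = ⌊$188,270/6⌋ = $31,378 → take DB $37,869. Book value $174,201.
Year 3: DB = ⌊$174,201 × 125%/7⌋ = $31,107; SL = ⌊$150,401/5⌋ = $30,080 → take DB $31,107. Book value $143,094.

$143,094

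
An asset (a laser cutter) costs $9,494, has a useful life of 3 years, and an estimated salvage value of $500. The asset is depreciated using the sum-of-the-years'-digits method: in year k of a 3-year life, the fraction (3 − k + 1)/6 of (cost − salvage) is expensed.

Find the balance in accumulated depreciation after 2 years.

Depreciable base = $9,494 − $500 = $8,994.
Sum of the years' digits = 3+2+1 = 6.
Year 1: $8,994 × 3/6 = $4,497. Book value $4,997.
Year 2: $8,994 × 2/6 = $2,998. Book value $1,999.
Accumulated through year 2 = $9,494 − $1,999 = $7,495.

$7,495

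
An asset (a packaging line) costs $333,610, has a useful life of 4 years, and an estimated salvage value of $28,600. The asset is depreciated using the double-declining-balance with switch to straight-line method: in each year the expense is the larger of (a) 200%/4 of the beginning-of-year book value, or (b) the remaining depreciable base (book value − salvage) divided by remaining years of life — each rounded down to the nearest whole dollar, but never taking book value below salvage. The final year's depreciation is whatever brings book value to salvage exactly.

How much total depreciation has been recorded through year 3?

$291,908

Depreciable base = $333,610 − $28,600 = $305,010.
Year 1: DB = ⌊$333,610 × 200%/4⌋ = $166,805; SL = ⌊$305,010/4⌋ = $76,252 → take DB $166,805. Book value $166,805.
Year 2: DB = ⌊$166,805 × 200%/4⌋ = $83,402; SL = ⌊$138,205/3⌋ = $46,068 → take DB $83,402. Book value $83,403.
Year 3: DB = ⌊$83,403 × 200%/4⌋ = $41,701; SL = ⌊$54,803/2⌋ = $27,401 → take DB $41,701. Book value $41,702.
Accumulated through year 3 = $333,610 − $41,702 = $291,908.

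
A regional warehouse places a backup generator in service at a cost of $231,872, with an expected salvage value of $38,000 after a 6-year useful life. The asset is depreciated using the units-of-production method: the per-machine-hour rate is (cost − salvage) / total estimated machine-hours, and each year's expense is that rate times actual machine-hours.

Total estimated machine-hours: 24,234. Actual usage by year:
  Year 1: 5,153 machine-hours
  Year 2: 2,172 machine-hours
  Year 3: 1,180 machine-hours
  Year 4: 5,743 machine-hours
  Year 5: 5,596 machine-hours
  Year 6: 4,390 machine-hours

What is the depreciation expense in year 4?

Depreciable base = $231,872 − $38,000 = $193,872.
Rate = $193,872 / 24,234 machine-hours = $8 per machine-hour.
Year 1: 5,153 × $8 = $41,224. Book value $190,648.
Year 2: 2,172 × $8 = $17,376. Book value $173,272.
Year 3: 1,180 × $8 = $9,440. Book value $163,832.
Year 4: 5,743 × $8 = $45,944. Book value $117,888.

$45,944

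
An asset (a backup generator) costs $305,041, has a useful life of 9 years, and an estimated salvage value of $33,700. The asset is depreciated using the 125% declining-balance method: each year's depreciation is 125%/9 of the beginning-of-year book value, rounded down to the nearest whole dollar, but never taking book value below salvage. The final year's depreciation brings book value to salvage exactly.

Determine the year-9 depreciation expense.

Depreciable base = $305,041 − $33,700 = $271,341.
Year 1: ⌊$305,041 × 125%/9⌋ = $42,366. Book value $262,675.
Year 2: ⌊$262,675 × 125%/9⌋ = $36,482. Book value $226,193.
Year 3: ⌊$226,193 × 125%/9⌋ = $31,415. Book value $194,778.
Year 4: ⌊$194,778 × 125%/9⌋ = $27,052. Book value $167,726.
Year 5: ⌊$167,726 × 125%/9⌋ = $23,295. Book value $144,431.
Year 6: ⌊$144,431 × 125%/9⌋ = $20,059. Book value $124,372.
Year 7: ⌊$124,372 × 125%/9⌋ = $17,273. Book value $107,099.
Year 8: ⌊$107,099 × 125%/9⌋ = $14,874. Book value $92,225.
Year 9 (final): $92,225 − $33,700 = $58,525. Book value $33,700.

$58,525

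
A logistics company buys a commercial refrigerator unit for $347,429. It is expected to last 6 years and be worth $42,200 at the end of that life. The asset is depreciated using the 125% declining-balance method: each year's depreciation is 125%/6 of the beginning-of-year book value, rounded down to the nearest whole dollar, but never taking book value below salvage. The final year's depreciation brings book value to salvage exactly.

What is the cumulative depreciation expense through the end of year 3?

Depreciable base = $347,429 − $42,200 = $305,229.
Year 1: ⌊$347,429 × 125%/6⌋ = $72,381. Book value $275,048.
Year 2: ⌊$275,048 × 125%/6⌋ = $57,301. Book value $217,747.
Year 3: ⌊$217,747 × 125%/6⌋ = $45,363. Book value $172,384.
Accumulated through year 3 = $347,429 − $172,384 = $175,045.

$175,045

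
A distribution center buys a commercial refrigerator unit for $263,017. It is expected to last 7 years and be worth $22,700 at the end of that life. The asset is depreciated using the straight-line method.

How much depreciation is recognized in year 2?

Depreciable base = $263,017 − $22,700 = $240,317.
Annual expense = $240,317 / 7 = $34,331.

$34,331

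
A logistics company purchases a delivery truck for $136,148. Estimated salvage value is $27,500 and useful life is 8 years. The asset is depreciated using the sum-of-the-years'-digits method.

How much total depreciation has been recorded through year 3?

$63,378

Depreciable base = $136,148 − $27,500 = $108,648.
Sum of the years' digits = 8+7+6+5+4+3+2+1 = 36.
Year 1: $108,648 × 8/36 = $24,144. Book value $112,004.
Year 2: $108,648 × 7/36 = $21,126. Book value $90,878.
Year 3: $108,648 × 6/36 = $18,108. Book value $72,770.
Accumulated through year 3 = $136,148 − $72,770 = $63,378.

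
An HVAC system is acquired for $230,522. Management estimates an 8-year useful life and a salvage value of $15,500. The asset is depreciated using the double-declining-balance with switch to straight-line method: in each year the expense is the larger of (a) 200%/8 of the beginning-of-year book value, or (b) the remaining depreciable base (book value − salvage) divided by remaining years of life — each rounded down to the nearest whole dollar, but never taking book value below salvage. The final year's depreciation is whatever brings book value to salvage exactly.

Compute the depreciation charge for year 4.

$24,313

Depreciable base = $230,522 − $15,500 = $215,022.
Year 1: DB = ⌊$230,522 × 200%/8⌋ = $57,630; SL = ⌊$215,022/8⌋ = $26,877 → take DB $57,630. Book value $172,892.
Year 2: DB = ⌊$172,892 × 200%/8⌋ = $43,223; SL = ⌊$157,392/7⌋ = $22,484 → take DB $43,223. Book value $129,669.
Year 3: DB = ⌊$129,669 × 200%/8⌋ = $32,417; SL = ⌊$114,169/6⌋ = $19,028 → take DB $32,417. Book value $97,252.
Year 4: DB = ⌊$97,252 × 200%/8⌋ = $24,313; SL = ⌊$81,752/5⌋ = $16,350 → take DB $24,313. Book value $72,939.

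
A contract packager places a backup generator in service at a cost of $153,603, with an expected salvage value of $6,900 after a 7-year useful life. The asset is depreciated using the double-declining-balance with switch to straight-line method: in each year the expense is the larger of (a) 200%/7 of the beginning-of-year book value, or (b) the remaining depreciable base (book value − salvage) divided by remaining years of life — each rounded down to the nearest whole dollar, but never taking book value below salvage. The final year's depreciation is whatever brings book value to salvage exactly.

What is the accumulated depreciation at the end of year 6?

$135,872

Depreciable base = $153,603 − $6,900 = $146,703.
Year 1: DB = ⌊$153,603 × 200%/7⌋ = $43,886; SL = ⌊$146,703/7⌋ = $20,957 → take DB $43,886. Book value $109,717.
Year 2: DB = ⌊$109,717 × 200%/7⌋ = $31,347; SL = ⌊$102,817/6⌋ = $17,136 → take DB $31,347. Book value $78,370.
Year 3: DB = ⌊$78,370 × 200%/7⌋ = $22,391; SL = ⌊$71,470/5⌋ = $14,294 → take DB $22,391. Book value $55,979.
Year 4: DB = ⌊$55,979 × 200%/7⌋ = $15,994; SL = ⌊$49,079/4⌋ = $12,269 → take DB $15,994. Book value $39,985.
Year 5: DB = ⌊$39,985 × 200%/7⌋ = $11,424; SL = ⌊$33,085/3⌋ = $11,028 → take DB $11,424. Book value $28,561.
Year 6: DB = ⌊$28,561 × 200%/7⌋ = $8,160; SL = ⌊$21,661/2⌋ = $10,830 → take SL $10,830. Book value $17,731.
Accumulated through year 6 = $153,603 − $17,731 = $135,872.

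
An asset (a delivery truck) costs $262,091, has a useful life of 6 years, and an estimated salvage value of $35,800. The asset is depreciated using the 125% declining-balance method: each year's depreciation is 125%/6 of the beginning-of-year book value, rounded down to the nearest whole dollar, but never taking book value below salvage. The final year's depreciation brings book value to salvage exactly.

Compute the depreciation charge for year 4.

$27,092

Depreciable base = $262,091 − $35,800 = $226,291.
Year 1: ⌊$262,091 × 125%/6⌋ = $54,602. Book value $207,489.
Year 2: ⌊$207,489 × 125%/6⌋ = $43,226. Book value $164,263.
Year 3: ⌊$164,263 × 125%/6⌋ = $34,221. Book value $130,042.
Year 4: ⌊$130,042 × 125%/6⌋ = $27,092. Book value $102,950.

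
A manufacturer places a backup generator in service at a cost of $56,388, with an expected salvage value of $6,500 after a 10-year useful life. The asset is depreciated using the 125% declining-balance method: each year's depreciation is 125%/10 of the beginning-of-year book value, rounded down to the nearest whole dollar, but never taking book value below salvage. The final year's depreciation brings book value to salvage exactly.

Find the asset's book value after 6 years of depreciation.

$25,309

Depreciable base = $56,388 − $6,500 = $49,888.
Year 1: ⌊$56,388 × 125%/10⌋ = $7,048. Book value $49,340.
Year 2: ⌊$49,340 × 125%/10⌋ = $6,167. Book value $43,173.
Year 3: ⌊$43,173 × 125%/10⌋ = $5,396. Book value $37,777.
Year 4: ⌊$37,777 × 125%/10⌋ = $4,722. Book value $33,055.
Year 5: ⌊$33,055 × 125%/10⌋ = $4,131. Book value $28,924.
Year 6: ⌊$28,924 × 125%/10⌋ = $3,615. Book value $25,309.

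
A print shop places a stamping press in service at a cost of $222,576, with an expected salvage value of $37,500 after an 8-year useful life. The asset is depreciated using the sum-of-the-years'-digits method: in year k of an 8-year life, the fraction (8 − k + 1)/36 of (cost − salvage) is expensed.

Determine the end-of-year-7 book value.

Depreciable base = $222,576 − $37,500 = $185,076.
Sum of the years' digits = 8+7+6+5+4+3+2+1 = 36.
Year 1: $185,076 × 8/36 = $41,128. Book value $181,448.
Year 2: $185,076 × 7/36 = $35,987. Book value $145,461.
Year 3: $185,076 × 6/36 = $30,846. Book value $114,615.
Year 4: $185,076 × 5/36 = $25,705. Book value $88,910.
Year 5: $185,076 × 4/36 = $20,564. Book value $68,346.
Year 6: $185,076 × 3/36 = $15,423. Book value $52,923.
Year 7: $185,076 × 2/36 = $10,282. Book value $42,641.

$42,641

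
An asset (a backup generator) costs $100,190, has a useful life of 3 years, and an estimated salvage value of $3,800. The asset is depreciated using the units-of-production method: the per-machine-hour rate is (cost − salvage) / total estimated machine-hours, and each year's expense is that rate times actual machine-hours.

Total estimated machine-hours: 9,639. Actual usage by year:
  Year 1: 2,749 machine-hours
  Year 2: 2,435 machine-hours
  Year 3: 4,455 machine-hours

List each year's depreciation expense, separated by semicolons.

$27,490; $24,350; $44,550

Depreciable base = $100,190 − $3,800 = $96,390.
Rate = $96,390 / 9,639 machine-hours = $10 per machine-hour.
Year 1: 2,749 × $10 = $27,490. Book value $72,700.
Year 2: 2,435 × $10 = $24,350. Book value $48,350.
Year 3: 4,455 × $10 = $44,550. Book value $3,800.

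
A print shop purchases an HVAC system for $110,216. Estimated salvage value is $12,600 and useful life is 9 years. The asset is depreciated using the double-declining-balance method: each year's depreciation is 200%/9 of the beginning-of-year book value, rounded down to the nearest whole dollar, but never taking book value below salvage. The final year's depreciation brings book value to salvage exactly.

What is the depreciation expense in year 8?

Depreciable base = $110,216 − $12,600 = $97,616.
Year 1: ⌊$110,216 × 200%/9⌋ = $24,492. Book value $85,724.
Year 2: ⌊$85,724 × 200%/9⌋ = $19,049. Book value $66,675.
Year 3: ⌊$66,675 × 200%/9⌋ = $14,816. Book value $51,859.
Year 4: ⌊$51,859 × 200%/9⌋ = $11,524. Book value $40,335.
Year 5: ⌊$40,335 × 200%/9⌋ = $8,963. Book value $31,372.
Year 6: ⌊$31,372 × 200%/9⌋ = $6,971. Book value $24,401.
Year 7: ⌊$24,401 × 200%/9⌋ = $5,422. Book value $18,979.
Year 8: ⌊$18,979 × 200%/9⌋ = $4,217. Book value $14,762.

$4,217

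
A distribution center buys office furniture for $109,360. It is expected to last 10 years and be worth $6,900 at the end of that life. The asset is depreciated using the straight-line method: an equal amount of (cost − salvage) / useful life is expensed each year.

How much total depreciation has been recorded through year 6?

Depreciable base = $109,360 − $6,900 = $102,460.
Annual expense = $102,460 / 10 = $10,246.
End of year 1: book value $99,114.
End of year 2: book value $88,868.
End of year 3: book value $78,622.
End of year 4: book value $68,376.
End of year 5: book value $58,130.
End of year 6: book value $47,884.
Accumulated through year 6 = $109,360 − $47,884 = $61,476.

$61,476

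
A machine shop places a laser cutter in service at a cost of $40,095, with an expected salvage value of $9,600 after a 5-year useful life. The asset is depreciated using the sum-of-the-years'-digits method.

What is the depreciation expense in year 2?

Depreciable base = $40,095 − $9,600 = $30,495.
Sum of the years' digits = 5+4+3+2+1 = 15.
Year 1: $30,495 × 5/15 = $10,165. Book value $29,930.
Year 2: $30,495 × 4/15 = $8,132. Book value $21,798.

$8,132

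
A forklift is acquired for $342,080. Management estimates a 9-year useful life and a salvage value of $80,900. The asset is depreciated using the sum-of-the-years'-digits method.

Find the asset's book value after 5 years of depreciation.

$138,940

Depreciable base = $342,080 − $80,900 = $261,180.
Sum of the years' digits = 9+8+7+6+5+4+3+2+1 = 45.
Year 1: $261,180 × 9/45 = $52,236. Book value $289,844.
Year 2: $261,180 × 8/45 = $46,432. Book value $243,412.
Year 3: $261,180 × 7/45 = $40,628. Book value $202,784.
Year 4: $261,180 × 6/45 = $34,824. Book value $167,960.
Year 5: $261,180 × 5/45 = $29,020. Book value $138,940.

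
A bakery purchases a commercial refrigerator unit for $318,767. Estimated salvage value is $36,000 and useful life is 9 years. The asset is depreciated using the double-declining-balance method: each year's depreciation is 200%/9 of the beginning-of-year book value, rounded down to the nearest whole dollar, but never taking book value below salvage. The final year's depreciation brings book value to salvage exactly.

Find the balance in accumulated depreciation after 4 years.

Depreciable base = $318,767 − $36,000 = $282,767.
Year 1: ⌊$318,767 × 200%/9⌋ = $70,837. Book value $247,930.
Year 2: ⌊$247,930 × 200%/9⌋ = $55,095. Book value $192,835.
Year 3: ⌊$192,835 × 200%/9⌋ = $42,852. Book value $149,983.
Year 4: ⌊$149,983 × 200%/9⌋ = $33,329. Book value $116,654.
Accumulated through year 4 = $318,767 − $116,654 = $202,113.

$202,113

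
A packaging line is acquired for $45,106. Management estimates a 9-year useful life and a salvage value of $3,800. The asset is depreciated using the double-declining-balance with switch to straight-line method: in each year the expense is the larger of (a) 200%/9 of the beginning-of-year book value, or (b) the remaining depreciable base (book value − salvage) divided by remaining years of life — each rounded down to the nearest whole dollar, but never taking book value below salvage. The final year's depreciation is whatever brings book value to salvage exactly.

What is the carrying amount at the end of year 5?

Depreciable base = $45,106 − $3,800 = $41,306.
Year 1: DB = ⌊$45,106 × 200%/9⌋ = $10,023; SL = ⌊$41,306/9⌋ = $4,589 → take DB $10,023. Book value $35,083.
Year 2: DB = ⌊$35,083 × 200%/9⌋ = $7,796; SL = ⌊$31,283/8⌋ = $3,910 → take DB $7,796. Book value $27,287.
Year 3: DB = ⌊$27,287 × 200%/9⌋ = $6,063; SL = ⌊$23,487/7⌋ = $3,355 → take DB $6,063. Book value $21,224.
Year 4: DB = ⌊$21,224 × 200%/9⌋ = $4,716; SL = ⌊$17,424/6⌋ = $2,904 → take DB $4,716. Book value $16,508.
Year 5: DB = ⌊$16,508 × 200%/9⌋ = $3,668; SL = ⌊$12,708/5⌋ = $2,541 → take DB $3,668. Book value $12,840.

$12,840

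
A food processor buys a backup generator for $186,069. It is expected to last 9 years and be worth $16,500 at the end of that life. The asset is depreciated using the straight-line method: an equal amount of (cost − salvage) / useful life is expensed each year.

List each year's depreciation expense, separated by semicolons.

Depreciable base = $186,069 − $16,500 = $169,569.
Annual expense = $169,569 / 9 = $18,841.
End of year 1: book value $167,228.
End of year 2: book value $148,387.
End of year 3: book value $129,546.
End of year 4: book value $110,705.
End of year 5: book value $91,864.
End of year 6: book value $73,023.
End of year 7: book value $54,182.
End of year 8: book value $35,341.
End of year 9: book value $16,500.

$18,841; $18,841; $18,841; $18,841; $18,841; $18,841; $18,841; $18,841; $18,841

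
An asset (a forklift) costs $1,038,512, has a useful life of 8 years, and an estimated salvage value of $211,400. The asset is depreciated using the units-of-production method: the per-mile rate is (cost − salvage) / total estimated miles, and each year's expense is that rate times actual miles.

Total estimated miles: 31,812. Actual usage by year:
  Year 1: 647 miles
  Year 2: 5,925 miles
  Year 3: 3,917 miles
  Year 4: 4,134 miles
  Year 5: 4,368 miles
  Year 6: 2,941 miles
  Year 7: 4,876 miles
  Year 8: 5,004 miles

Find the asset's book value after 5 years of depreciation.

$544,746

Depreciable base = $1,038,512 − $211,400 = $827,112.
Rate = $827,112 / 31,812 miles = $26 per mile.
Year 1: 647 × $26 = $16,822. Book value $1,021,690.
Year 2: 5,925 × $26 = $154,050. Book value $867,640.
Year 3: 3,917 × $26 = $101,842. Book value $765,798.
Year 4: 4,134 × $26 = $107,484. Book value $658,314.
Year 5: 4,368 × $26 = $113,568. Book value $544,746.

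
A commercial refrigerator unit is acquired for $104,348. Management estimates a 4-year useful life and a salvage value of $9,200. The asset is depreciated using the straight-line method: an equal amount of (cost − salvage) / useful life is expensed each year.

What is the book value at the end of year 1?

Depreciable base = $104,348 − $9,200 = $95,148.
Annual expense = $95,148 / 4 = $23,787.
End of year 1: book value $80,561.

$80,561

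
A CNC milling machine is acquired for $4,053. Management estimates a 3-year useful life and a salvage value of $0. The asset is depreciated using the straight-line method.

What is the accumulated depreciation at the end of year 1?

Depreciable base = $4,053 − $0 = $4,053.
Annual expense = $4,053 / 3 = $1,351.
End of year 1: book value $2,702.
Accumulated through year 1 = $4,053 − $2,702 = $1,351.

$1,351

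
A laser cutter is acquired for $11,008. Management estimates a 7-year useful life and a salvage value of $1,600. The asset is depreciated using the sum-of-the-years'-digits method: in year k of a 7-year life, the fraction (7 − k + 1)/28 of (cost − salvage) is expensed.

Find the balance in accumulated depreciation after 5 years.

$8,400

Depreciable base = $11,008 − $1,600 = $9,408.
Sum of the years' digits = 7+6+5+4+3+2+1 = 28.
Year 1: $9,408 × 7/28 = $2,352. Book value $8,656.
Year 2: $9,408 × 6/28 = $2,016. Book value $6,640.
Year 3: $9,408 × 5/28 = $1,680. Book value $4,960.
Year 4: $9,408 × 4/28 = $1,344. Book value $3,616.
Year 5: $9,408 × 3/28 = $1,008. Book value $2,608.
Accumulated through year 5 = $11,008 − $2,608 = $8,400.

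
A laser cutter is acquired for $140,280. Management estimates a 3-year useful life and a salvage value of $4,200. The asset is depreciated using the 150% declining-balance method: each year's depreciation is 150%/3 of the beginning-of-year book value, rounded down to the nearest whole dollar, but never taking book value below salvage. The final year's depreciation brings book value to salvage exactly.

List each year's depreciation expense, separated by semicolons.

$70,140; $35,070; $30,870

Depreciable base = $140,280 − $4,200 = $136,080.
Year 1: ⌊$140,280 × 150%/3⌋ = $70,140. Book value $70,140.
Year 2: ⌊$70,140 × 150%/3⌋ = $35,070. Book value $35,070.
Year 3 (final): $35,070 − $4,200 = $30,870. Book value $4,200.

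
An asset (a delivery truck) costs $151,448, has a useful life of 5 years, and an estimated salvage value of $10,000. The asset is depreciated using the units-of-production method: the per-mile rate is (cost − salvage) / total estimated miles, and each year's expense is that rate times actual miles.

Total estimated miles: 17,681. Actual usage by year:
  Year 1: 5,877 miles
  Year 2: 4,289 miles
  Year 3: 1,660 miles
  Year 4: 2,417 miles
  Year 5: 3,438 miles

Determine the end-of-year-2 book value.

$70,120

Depreciable base = $151,448 − $10,000 = $141,448.
Rate = $141,448 / 17,681 miles = $8 per mile.
Year 1: 5,877 × $8 = $47,016. Book value $104,432.
Year 2: 4,289 × $8 = $34,312. Book value $70,120.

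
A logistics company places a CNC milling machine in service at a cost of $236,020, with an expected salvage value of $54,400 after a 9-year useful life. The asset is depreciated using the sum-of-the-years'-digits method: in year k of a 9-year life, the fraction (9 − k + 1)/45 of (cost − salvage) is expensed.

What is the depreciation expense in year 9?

$4,036

Depreciable base = $236,020 − $54,400 = $181,620.
Sum of the years' digits = 9+8+7+6+5+4+3+2+1 = 45.
Year 1: $181,620 × 9/45 = $36,324. Book value $199,696.
Year 2: $181,620 × 8/45 = $32,288. Book value $167,408.
Year 3: $181,620 × 7/45 = $28,252. Book value $139,156.
Year 4: $181,620 × 6/45 = $24,216. Book value $114,940.
Year 5: $181,620 × 5/45 = $20,180. Book value $94,760.
Year 6: $181,620 × 4/45 = $16,144. Book value $78,616.
Year 7: $181,620 × 3/45 = $12,108. Book value $66,508.
Year 8: $181,620 × 2/45 = $8,072. Book value $58,436.
Year 9: $181,620 × 1/45 = $4,036. Book value $54,400.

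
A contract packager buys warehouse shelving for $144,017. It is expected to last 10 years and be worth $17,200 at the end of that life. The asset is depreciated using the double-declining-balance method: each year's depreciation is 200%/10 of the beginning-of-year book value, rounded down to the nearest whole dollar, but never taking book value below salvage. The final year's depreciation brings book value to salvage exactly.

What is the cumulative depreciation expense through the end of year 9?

$124,685

Depreciable base = $144,017 − $17,200 = $126,817.
Year 1: ⌊$144,017 × 200%/10⌋ = $28,803. Book value $115,214.
Year 2: ⌊$115,214 × 200%/10⌋ = $23,042. Book value $92,172.
Year 3: ⌊$92,172 × 200%/10⌋ = $18,434. Book value $73,738.
Year 4: ⌊$73,738 × 200%/10⌋ = $14,747. Book value $58,991.
Year 5: ⌊$58,991 × 200%/10⌋ = $11,798. Book value $47,193.
Year 6: ⌊$47,193 × 200%/10⌋ = $9,438. Book value $37,755.
Year 7: ⌊$37,755 × 200%/10⌋ = $7,551. Book value $30,204.
Year 8: ⌊$30,204 × 200%/10⌋ = $6,040. Book value $24,164.
Year 9: ⌊$24,164 × 200%/10⌋ = $4,832. Book value $19,332.
Accumulated through year 9 = $144,017 − $19,332 = $124,685.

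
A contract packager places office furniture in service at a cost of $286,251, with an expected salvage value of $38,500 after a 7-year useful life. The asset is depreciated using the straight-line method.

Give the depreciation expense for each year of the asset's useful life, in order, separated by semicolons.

Depreciable base = $286,251 − $38,500 = $247,751.
Annual expense = $247,751 / 7 = $35,393.
End of year 1: book value $250,858.
End of year 2: book value $215,465.
End of year 3: book value $180,072.
End of year 4: book value $144,679.
End of year 5: book value $109,286.
End of year 6: book value $73,893.
End of year 7: book value $38,500.

$35,393; $35,393; $35,393; $35,393; $35,393; $35,393; $35,393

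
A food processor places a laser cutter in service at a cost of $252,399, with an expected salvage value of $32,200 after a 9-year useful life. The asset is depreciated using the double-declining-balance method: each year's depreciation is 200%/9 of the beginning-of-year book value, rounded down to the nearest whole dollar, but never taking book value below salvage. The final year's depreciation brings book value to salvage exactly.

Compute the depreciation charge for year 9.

$1,603

Depreciable base = $252,399 − $32,200 = $220,199.
Year 1: ⌊$252,399 × 200%/9⌋ = $56,088. Book value $196,311.
Year 2: ⌊$196,311 × 200%/9⌋ = $43,624. Book value $152,687.
Year 3: ⌊$152,687 × 200%/9⌋ = $33,930. Book value $118,757.
Year 4: ⌊$118,757 × 200%/9⌋ = $26,390. Book value $92,367.
Year 5: ⌊$92,367 × 200%/9⌋ = $20,526. Book value $71,841.
Year 6: ⌊$71,841 × 200%/9⌋ = $15,964. Book value $55,877.
Year 7: ⌊$55,877 × 200%/9⌋ = $12,417. Book value $43,460.
Year 8: ⌊$43,460 × 200%/9⌋ = $9,657. Book value $33,803.
Year 9 (final): $33,803 − $32,200 = $1,603. Book value $32,200.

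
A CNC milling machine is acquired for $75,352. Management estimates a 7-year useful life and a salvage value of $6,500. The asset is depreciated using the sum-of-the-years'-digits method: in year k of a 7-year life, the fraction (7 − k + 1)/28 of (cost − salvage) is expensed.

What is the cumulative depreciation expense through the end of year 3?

$44,262

Depreciable base = $75,352 − $6,500 = $68,852.
Sum of the years' digits = 7+6+5+4+3+2+1 = 28.
Year 1: $68,852 × 7/28 = $17,213. Book value $58,139.
Year 2: $68,852 × 6/28 = $14,754. Book value $43,385.
Year 3: $68,852 × 5/28 = $12,295. Book value $31,090.
Accumulated through year 3 = $75,352 − $31,090 = $44,262.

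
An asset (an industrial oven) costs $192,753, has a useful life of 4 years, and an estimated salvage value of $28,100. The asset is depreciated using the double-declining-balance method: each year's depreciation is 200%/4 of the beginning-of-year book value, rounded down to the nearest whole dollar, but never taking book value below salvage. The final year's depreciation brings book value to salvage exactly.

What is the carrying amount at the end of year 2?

Depreciable base = $192,753 − $28,100 = $164,653.
Year 1: ⌊$192,753 × 200%/4⌋ = $96,376. Book value $96,377.
Year 2: ⌊$96,377 × 200%/4⌋ = $48,188. Book value $48,189.

$48,189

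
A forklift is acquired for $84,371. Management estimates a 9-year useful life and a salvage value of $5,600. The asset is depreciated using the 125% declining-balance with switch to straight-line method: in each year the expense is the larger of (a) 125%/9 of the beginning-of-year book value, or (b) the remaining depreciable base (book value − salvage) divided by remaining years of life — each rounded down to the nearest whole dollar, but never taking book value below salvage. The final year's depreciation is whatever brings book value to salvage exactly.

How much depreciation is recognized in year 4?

$8,045

Depreciable base = $84,371 − $5,600 = $78,771.
Year 1: DB = ⌊$84,371 × 125%/9⌋ = $11,718; SL = ⌊$78,771/9⌋ = $8,752 → take DB $11,718. Book value $72,653.
Year 2: DB = ⌊$72,653 × 125%/9⌋ = $10,090; SL = ⌊$67,053/8⌋ = $8,381 → take DB $10,090. Book value $62,563.
Year 3: DB = ⌊$62,563 × 125%/9⌋ = $8,689; SL = ⌊$56,963/7⌋ = $8,137 → take DB $8,689. Book value $53,874.
Year 4: DB = ⌊$53,874 × 125%/9⌋ = $7,482; SL = ⌊$48,274/6⌋ = $8,045 → take SL $8,045. Book value $45,829.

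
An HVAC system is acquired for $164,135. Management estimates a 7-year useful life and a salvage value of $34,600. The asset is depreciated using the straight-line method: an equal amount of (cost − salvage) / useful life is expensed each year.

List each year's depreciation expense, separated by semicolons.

$18,505; $18,505; $18,505; $18,505; $18,505; $18,505; $18,505

Depreciable base = $164,135 − $34,600 = $129,535.
Annual expense = $129,535 / 7 = $18,505.
End of year 1: book value $145,630.
End of year 2: book value $127,125.
End of year 3: book value $108,620.
End of year 4: book value $90,115.
End of year 5: book value $71,610.
End of year 6: book value $53,105.
End of year 7: book value $34,600.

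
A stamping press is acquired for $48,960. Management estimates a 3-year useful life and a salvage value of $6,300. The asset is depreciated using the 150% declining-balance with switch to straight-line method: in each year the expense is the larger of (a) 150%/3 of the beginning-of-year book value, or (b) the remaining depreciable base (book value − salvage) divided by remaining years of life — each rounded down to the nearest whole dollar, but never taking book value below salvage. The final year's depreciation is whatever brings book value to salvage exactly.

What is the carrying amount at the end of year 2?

$12,240

Depreciable base = $48,960 − $6,300 = $42,660.
Year 1: DB = ⌊$48,960 × 150%/3⌋ = $24,480; SL = ⌊$42,660/3⌋ = $14,220 → take DB $24,480. Book value $24,480.
Year 2: DB = ⌊$24,480 × 150%/3⌋ = $12,240; SL = ⌊$18,180/2⌋ = $9,090 → take DB $12,240. Book value $12,240.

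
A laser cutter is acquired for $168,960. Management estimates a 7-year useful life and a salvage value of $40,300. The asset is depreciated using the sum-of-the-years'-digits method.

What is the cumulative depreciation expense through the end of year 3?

$82,710

Depreciable base = $168,960 − $40,300 = $128,660.
Sum of the years' digits = 7+6+5+4+3+2+1 = 28.
Year 1: $128,660 × 7/28 = $32,165. Book value $136,795.
Year 2: $128,660 × 6/28 = $27,570. Book value $109,225.
Year 3: $128,660 × 5/28 = $22,975. Book value $86,250.
Accumulated through year 3 = $168,960 − $86,250 = $82,710.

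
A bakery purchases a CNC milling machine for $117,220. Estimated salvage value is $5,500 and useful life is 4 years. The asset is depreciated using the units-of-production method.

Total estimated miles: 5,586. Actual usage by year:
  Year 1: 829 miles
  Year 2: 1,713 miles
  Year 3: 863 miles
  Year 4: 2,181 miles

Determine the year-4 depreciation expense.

$43,620

Depreciable base = $117,220 − $5,500 = $111,720.
Rate = $111,720 / 5,586 miles = $20 per mile.
Year 1: 829 × $20 = $16,580. Book value $100,640.
Year 2: 1,713 × $20 = $34,260. Book value $66,380.
Year 3: 863 × $20 = $17,260. Book value $49,120.
Year 4: 2,181 × $20 = $43,620. Book value $5,500.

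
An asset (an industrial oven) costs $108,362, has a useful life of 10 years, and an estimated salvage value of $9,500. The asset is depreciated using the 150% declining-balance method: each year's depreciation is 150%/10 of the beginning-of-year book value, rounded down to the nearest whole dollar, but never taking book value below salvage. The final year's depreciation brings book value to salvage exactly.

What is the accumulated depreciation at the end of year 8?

$78,833

Depreciable base = $108,362 − $9,500 = $98,862.
Year 1: ⌊$108,362 × 150%/10⌋ = $16,254. Book value $92,108.
Year 2: ⌊$92,108 × 150%/10⌋ = $13,816. Book value $78,292.
Year 3: ⌊$78,292 × 150%/10⌋ = $11,743. Book value $66,549.
Year 4: ⌊$66,549 × 150%/10⌋ = $9,982. Book value $56,567.
Year 5: ⌊$56,567 × 150%/10⌋ = $8,485. Book value $48,082.
Year 6: ⌊$48,082 × 150%/10⌋ = $7,212. Book value $40,870.
Year 7: ⌊$40,870 × 150%/10⌋ = $6,130. Book value $34,740.
Year 8: ⌊$34,740 × 150%/10⌋ = $5,211. Book value $29,529.
Accumulated through year 8 = $108,362 − $29,529 = $78,833.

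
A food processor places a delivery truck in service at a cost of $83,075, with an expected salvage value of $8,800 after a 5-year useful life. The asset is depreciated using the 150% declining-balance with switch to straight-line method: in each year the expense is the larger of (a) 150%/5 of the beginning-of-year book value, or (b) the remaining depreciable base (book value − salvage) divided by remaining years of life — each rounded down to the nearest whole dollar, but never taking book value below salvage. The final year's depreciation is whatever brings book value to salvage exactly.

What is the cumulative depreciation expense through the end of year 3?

$54,579

Depreciable base = $83,075 − $8,800 = $74,275.
Year 1: DB = ⌊$83,075 × 150%/5⌋ = $24,922; SL = ⌊$74,275/5⌋ = $14,855 → take DB $24,922. Book value $58,153.
Year 2: DB = ⌊$58,153 × 150%/5⌋ = $17,445; SL = ⌊$49,353/4⌋ = $12,338 → take DB $17,445. Book value $40,708.
Year 3: DB = ⌊$40,708 × 150%/5⌋ = $12,212; SL = ⌊$31,908/3⌋ = $10,636 → take DB $12,212. Book value $28,496.
Accumulated through year 3 = $83,075 − $28,496 = $54,579.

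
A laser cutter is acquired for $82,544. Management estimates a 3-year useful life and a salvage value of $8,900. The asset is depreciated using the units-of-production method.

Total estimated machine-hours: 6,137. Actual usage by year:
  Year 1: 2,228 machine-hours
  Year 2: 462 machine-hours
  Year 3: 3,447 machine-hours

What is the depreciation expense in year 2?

$5,544

Depreciable base = $82,544 − $8,900 = $73,644.
Rate = $73,644 / 6,137 machine-hours = $12 per machine-hour.
Year 1: 2,228 × $12 = $26,736. Book value $55,808.
Year 2: 462 × $12 = $5,544. Book value $50,264.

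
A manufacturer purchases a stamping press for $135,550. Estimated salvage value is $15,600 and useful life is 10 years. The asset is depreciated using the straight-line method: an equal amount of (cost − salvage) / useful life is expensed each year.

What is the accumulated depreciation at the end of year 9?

Depreciable base = $135,550 − $15,600 = $119,950.
Annual expense = $119,950 / 10 = $11,995.
End of year 1: book value $123,555.
End of year 2: book value $111,560.
End of year 3: book value $99,565.
End of year 4: book value $87,570.
End of year 5: book value $75,575.
End of year 6: book value $63,580.
End of year 7: book value $51,585.
End of year 8: book value $39,590.
End of year 9: book value $27,595.
Accumulated through year 9 = $135,550 − $27,595 = $107,955.

$107,955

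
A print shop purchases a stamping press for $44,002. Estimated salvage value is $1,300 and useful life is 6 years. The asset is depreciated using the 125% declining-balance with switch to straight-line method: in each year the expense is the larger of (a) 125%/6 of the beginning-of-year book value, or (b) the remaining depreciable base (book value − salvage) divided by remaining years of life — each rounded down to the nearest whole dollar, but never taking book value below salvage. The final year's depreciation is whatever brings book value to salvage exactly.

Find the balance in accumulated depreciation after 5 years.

Depreciable base = $44,002 − $1,300 = $42,702.
Year 1: DB = ⌊$44,002 × 125%/6⌋ = $9,167; SL = ⌊$42,702/6⌋ = $7,117 → take DB $9,167. Book value $34,835.
Year 2: DB = ⌊$34,835 × 125%/6⌋ = $7,257; SL = ⌊$33,535/5⌋ = $6,707 → take DB $7,257. Book value $27,578.
Year 3: DB = ⌊$27,578 × 125%/6⌋ = $5,745; SL = ⌊$26,278/4⌋ = $6,569 → take SL $6,569. Book value $21,009.
Year 4: DB = ⌊$21,009 × 125%/6⌋ = $4,376; SL = ⌊$19,709/3⌋ = $6,569 → take SL $6,569. Book value $14,440.
Year 5: DB = ⌊$14,440 × 125%/6⌋ = $3,008; SL = ⌊$13,140/2⌋ = $6,570 → take SL $6,570. Book value $7,870.
Accumulated through year 5 = $44,002 − $7,870 = $36,132.

$36,132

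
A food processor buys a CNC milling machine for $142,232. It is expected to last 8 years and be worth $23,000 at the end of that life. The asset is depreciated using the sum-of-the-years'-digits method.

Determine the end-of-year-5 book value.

Depreciable base = $142,232 − $23,000 = $119,232.
Sum of the years' digits = 8+7+6+5+4+3+2+1 = 36.
Year 1: $119,232 × 8/36 = $26,496. Book value $115,736.
Year 2: $119,232 × 7/36 = $23,184. Book value $92,552.
Year 3: $119,232 × 6/36 = $19,872. Book value $72,680.
Year 4: $119,232 × 5/36 = $16,560. Book value $56,120.
Year 5: $119,232 × 4/36 = $13,248. Book value $42,872.

$42,872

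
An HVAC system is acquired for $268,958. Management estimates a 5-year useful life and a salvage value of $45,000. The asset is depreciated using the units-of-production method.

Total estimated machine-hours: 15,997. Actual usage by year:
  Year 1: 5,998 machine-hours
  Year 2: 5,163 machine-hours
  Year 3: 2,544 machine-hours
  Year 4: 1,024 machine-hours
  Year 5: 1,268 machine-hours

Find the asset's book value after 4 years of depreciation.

Depreciable base = $268,958 − $45,000 = $223,958.
Rate = $223,958 / 15,997 machine-hours = $14 per machine-hour.
Year 1: 5,998 × $14 = $83,972. Book value $184,986.
Year 2: 5,163 × $14 = $72,282. Book value $112,704.
Year 3: 2,544 × $14 = $35,616. Book value $77,088.
Year 4: 1,024 × $14 = $14,336. Book value $62,752.

$62,752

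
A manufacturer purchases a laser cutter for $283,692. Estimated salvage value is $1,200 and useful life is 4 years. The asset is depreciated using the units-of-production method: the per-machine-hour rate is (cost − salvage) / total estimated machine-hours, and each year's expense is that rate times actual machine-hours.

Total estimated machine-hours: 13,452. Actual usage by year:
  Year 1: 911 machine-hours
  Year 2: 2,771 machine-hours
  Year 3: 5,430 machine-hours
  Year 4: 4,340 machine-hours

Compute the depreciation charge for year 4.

Depreciable base = $283,692 − $1,200 = $282,492.
Rate = $282,492 / 13,452 machine-hours = $21 per machine-hour.
Year 1: 911 × $21 = $19,131. Book value $264,561.
Year 2: 2,771 × $21 = $58,191. Book value $206,370.
Year 3: 5,430 × $21 = $114,030. Book value $92,340.
Year 4: 4,340 × $21 = $91,140. Book value $1,200.

$91,140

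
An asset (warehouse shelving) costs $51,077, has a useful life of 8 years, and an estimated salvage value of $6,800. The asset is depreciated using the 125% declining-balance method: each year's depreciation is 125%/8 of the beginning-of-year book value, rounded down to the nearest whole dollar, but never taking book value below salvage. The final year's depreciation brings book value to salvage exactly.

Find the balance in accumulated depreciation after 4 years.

Depreciable base = $51,077 − $6,800 = $44,277.
Year 1: ⌊$51,077 × 125%/8⌋ = $7,980. Book value $43,097.
Year 2: ⌊$43,097 × 125%/8⌋ = $6,733. Book value $36,364.
Year 3: ⌊$36,364 × 125%/8⌋ = $5,681. Book value $30,683.
Year 4: ⌊$30,683 × 125%/8⌋ = $4,794. Book value $25,889.
Accumulated through year 4 = $51,077 − $25,889 = $25,188.

$25,188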